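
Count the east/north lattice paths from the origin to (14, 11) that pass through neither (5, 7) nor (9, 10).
Number of paths = 3503172

Inclusion–exclusion. Total paths: C(25, 14) = 4457400. Through P₁: C(12, 5)·C(13, 9) = 566280. Through P₂: C(19, 9)·C(6, 5) = 554268. Since P₁ is strictly southwest of P₂, a monotone path through both must visit P₁ then P₂; paths through both = C(12, 5)·C(7, 4)·C(6, 5) = 166320. Avoid both = 4457400 − 566280 − 554268 + 166320 = 3503172.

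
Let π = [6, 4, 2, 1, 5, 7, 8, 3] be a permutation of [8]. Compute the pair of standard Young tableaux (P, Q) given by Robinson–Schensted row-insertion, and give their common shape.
P = [1, 3, 7, 8] / [2, 5] / [4] / [6];  Q = [1, 5, 6, 7] / [2, 8] / [3] / [4];  common shape = (4, 2, 1, 1)

Row-insert the values π_1, π_2, … into P one at a time, bumping the leftmost entry strictly greater than the inserted value down to the next row. The recording tableau Q records, in position (i, j), the step at which that cell was added to P.
  Insert 6 (step 1): P = [6];  Q = [1]
  Insert 4 (step 2): P = [4] / [6];  Q = [1] / [2]
  Insert 2 (step 3): P = [2] / [4] / [6];  Q = [1] / [2] / [3]
  Insert 1 (step 4): P = [1] / [2] / [4] / [6];  Q = [1] / [2] / [3] / [4]
  Insert 5 (step 5): P = [1, 5] / [2] / [4] / [6];  Q = [1, 5] / [2] / [3] / [4]
  Insert 7 (step 6): P = [1, 5, 7] / [2] / [4] / [6];  Q = [1, 5, 6] / [2] / [3] / [4]
  Insert 8 (step 7): P = [1, 5, 7, 8] / [2] / [4] / [6];  Q = [1, 5, 6, 7] / [2] / [3] / [4]
  Insert 3 (step 8): P = [1, 3, 7, 8] / [2, 5] / [4] / [6];  Q = [1, 5, 6, 7] / [2, 8] / [3] / [4]
Final shape: (4, 2, 1, 1).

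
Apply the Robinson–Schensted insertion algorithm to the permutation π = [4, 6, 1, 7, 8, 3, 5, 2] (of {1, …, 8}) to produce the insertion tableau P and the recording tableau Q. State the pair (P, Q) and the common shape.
P = [1, 2, 5, 8] / [3, 6, 7] / [4];  Q = [1, 2, 4, 5] / [3, 6, 7] / [8];  common shape = (4, 3, 1)

Row-insert the values π_1, π_2, … into P one at a time, bumping the leftmost entry strictly greater than the inserted value down to the next row. The recording tableau Q records, in position (i, j), the step at which that cell was added to P.
  Insert 4 (step 1): P = [4];  Q = [1]
  Insert 6 (step 2): P = [4, 6];  Q = [1, 2]
  Insert 1 (step 3): P = [1, 6] / [4];  Q = [1, 2] / [3]
  Insert 7 (step 4): P = [1, 6, 7] / [4];  Q = [1, 2, 4] / [3]
  Insert 8 (step 5): P = [1, 6, 7, 8] / [4];  Q = [1, 2, 4, 5] / [3]
  Insert 3 (step 6): P = [1, 3, 7, 8] / [4, 6];  Q = [1, 2, 4, 5] / [3, 6]
  Insert 5 (step 7): P = [1, 3, 5, 8] / [4, 6, 7];  Q = [1, 2, 4, 5] / [3, 6, 7]
  Insert 2 (step 8): P = [1, 2, 5, 8] / [3, 6, 7] / [4];  Q = [1, 2, 4, 5] / [3, 6, 7] / [8]
Final shape: (4, 3, 1).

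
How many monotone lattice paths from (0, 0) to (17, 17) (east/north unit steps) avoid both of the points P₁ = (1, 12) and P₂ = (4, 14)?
Number of paths = 2331700883

Inclusion–exclusion. Total paths: C(34, 17) = 2333606220. Through P₁: C(13, 1)·C(21, 16) = 264537. Through P₂: C(18, 4)·C(16, 13) = 1713600. Since P₁ is strictly southwest of P₂, a monotone path through both must visit P₁ then P₂; paths through both = C(13, 1)·C(5, 3)·C(16, 13) = 72800. Avoid both = 2333606220 − 264537 − 1713600 + 72800 = 2331700883.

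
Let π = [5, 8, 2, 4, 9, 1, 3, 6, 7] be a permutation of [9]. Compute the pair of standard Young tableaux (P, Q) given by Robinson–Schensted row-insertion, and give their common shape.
P = [1, 3, 6, 7] / [2, 4, 9] / [5, 8];  Q = [1, 2, 5, 9] / [3, 4, 8] / [6, 7];  common shape = (4, 3, 2)

Row-insert the values π_1, π_2, … into P one at a time, bumping the leftmost entry strictly greater than the inserted value down to the next row. The recording tableau Q records, in position (i, j), the step at which that cell was added to P.
  Insert 5 (step 1): P = [5];  Q = [1]
  Insert 8 (step 2): P = [5, 8];  Q = [1, 2]
  Insert 2 (step 3): P = [2, 8] / [5];  Q = [1, 2] / [3]
  Insert 4 (step 4): P = [2, 4] / [5, 8];  Q = [1, 2] / [3, 4]
  Insert 9 (step 5): P = [2, 4, 9] / [5, 8];  Q = [1, 2, 5] / [3, 4]
  Insert 1 (step 6): P = [1, 4, 9] / [2, 8] / [5];  Q = [1, 2, 5] / [3, 4] / [6]
  Insert 3 (step 7): P = [1, 3, 9] / [2, 4] / [5, 8];  Q = [1, 2, 5] / [3, 4] / [6, 7]
  Insert 6 (step 8): P = [1, 3, 6] / [2, 4, 9] / [5, 8];  Q = [1, 2, 5] / [3, 4, 8] / [6, 7]
  Insert 7 (step 9): P = [1, 3, 6, 7] / [2, 4, 9] / [5, 8];  Q = [1, 2, 5, 9] / [3, 4, 8] / [6, 7]
Final shape: (4, 3, 2).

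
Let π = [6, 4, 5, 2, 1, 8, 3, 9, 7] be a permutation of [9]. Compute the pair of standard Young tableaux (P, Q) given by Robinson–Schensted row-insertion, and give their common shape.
P = [1, 3, 7, 9] / [2, 5, 8] / [4] / [6];  Q = [1, 3, 6, 8] / [2, 7, 9] / [4] / [5];  common shape = (4, 3, 1, 1)

Row-insert the values π_1, π_2, … into P one at a time, bumping the leftmost entry strictly greater than the inserted value down to the next row. The recording tableau Q records, in position (i, j), the step at which that cell was added to P.
  Insert 6 (step 1): P = [6];  Q = [1]
  Insert 4 (step 2): P = [4] / [6];  Q = [1] / [2]
  Insert 5 (step 3): P = [4, 5] / [6];  Q = [1, 3] / [2]
  Insert 2 (step 4): P = [2, 5] / [4] / [6];  Q = [1, 3] / [2] / [4]
  Insert 1 (step 5): P = [1, 5] / [2] / [4] / [6];  Q = [1, 3] / [2] / [4] / [5]
  Insert 8 (step 6): P = [1, 5, 8] / [2] / [4] / [6];  Q = [1, 3, 6] / [2] / [4] / [5]
  Insert 3 (step 7): P = [1, 3, 8] / [2, 5] / [4] / [6];  Q = [1, 3, 6] / [2, 7] / [4] / [5]
  Insert 9 (step 8): P = [1, 3, 8, 9] / [2, 5] / [4] / [6];  Q = [1, 3, 6, 8] / [2, 7] / [4] / [5]
  Insert 7 (step 9): P = [1, 3, 7, 9] / [2, 5, 8] / [4] / [6];  Q = [1, 3, 6, 8] / [2, 7, 9] / [4] / [5]
Final shape: (4, 3, 1, 1).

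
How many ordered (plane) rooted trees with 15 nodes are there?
C_14 = 2674440

These ordered rooted trees are counted by the Catalan number C_n = (1/(n + 1)) · C(2n, n). For n = 14: C_14 = (1/15) · C(28, 14) = 40116600/15 = 2674440.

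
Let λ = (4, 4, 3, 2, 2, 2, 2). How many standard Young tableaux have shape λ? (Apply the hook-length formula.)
# SYT of shape (4, 4, 3, 2, 2, 2, 2) = 6466460

Hook-length formula: f^λ = n! / Π hook(c), product over all cells c of the Young diagram. For λ = (4, 4, 3, 2, 2, 2, 2), n = 19 boxes. Hook lengths by row (left-to-right, top-to-bottom): [10, 9, 4, 2]; [9, 8, 3, 1]; [7, 6, 1]; [5, 4]; [4, 3]; [3, 2]; [2, 1]. Product of hooks = 18811699200. So f^λ = 19! / 18811699200 = 121645100408832000 / 18811699200 = 6466460.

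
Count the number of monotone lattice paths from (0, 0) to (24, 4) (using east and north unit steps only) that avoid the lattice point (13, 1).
Number of paths = 15379

Total paths from (0, 0) to (24, 4): C(28, 24) = 20475. Paths through (13, 1): (paths (0, 0) → (13, 1)) × (paths (13, 1) → (24, 4)) = C(14, 13) · C(14, 11) = 14 · 364 = 5096. Avoidance count = 20475 − 5096 = 15379.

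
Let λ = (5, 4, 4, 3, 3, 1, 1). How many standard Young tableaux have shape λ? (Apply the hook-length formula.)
# SYT of shape (5, 4, 4, 3, 3, 1, 1) = 333316620

Hook-length formula: f^λ = n! / Π hook(c), product over all cells c of the Young diagram. For λ = (5, 4, 4, 3, 3, 1, 1), n = 21 boxes. Hook lengths by row (left-to-right, top-to-bottom): [11, 8, 7, 4, 1]; [9, 6, 5, 2]; [8, 5, 4, 1]; [6, 3, 2]; [5, 2, 1]; [2]; [1]. Product of hooks = 153280512000. So f^λ = 21! / 153280512000 = 51090942171709440000 / 153280512000 = 333316620.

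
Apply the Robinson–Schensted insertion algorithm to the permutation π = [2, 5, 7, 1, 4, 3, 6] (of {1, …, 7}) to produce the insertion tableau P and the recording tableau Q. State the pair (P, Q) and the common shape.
P = [1, 3, 6] / [2, 4, 7] / [5];  Q = [1, 2, 3] / [4, 5, 7] / [6];  common shape = (3, 3, 1)

Row-insert the values π_1, π_2, … into P one at a time, bumping the leftmost entry strictly greater than the inserted value down to the next row. The recording tableau Q records, in position (i, j), the step at which that cell was added to P.
  Insert 2 (step 1): P = [2];  Q = [1]
  Insert 5 (step 2): P = [2, 5];  Q = [1, 2]
  Insert 7 (step 3): P = [2, 5, 7];  Q = [1, 2, 3]
  Insert 1 (step 4): P = [1, 5, 7] / [2];  Q = [1, 2, 3] / [4]
  Insert 4 (step 5): P = [1, 4, 7] / [2, 5];  Q = [1, 2, 3] / [4, 5]
  Insert 3 (step 6): P = [1, 3, 7] / [2, 4] / [5];  Q = [1, 2, 3] / [4, 5] / [6]
  Insert 6 (step 7): P = [1, 3, 6] / [2, 4, 7] / [5];  Q = [1, 2, 3] / [4, 5, 7] / [6]
Final shape: (3, 3, 1).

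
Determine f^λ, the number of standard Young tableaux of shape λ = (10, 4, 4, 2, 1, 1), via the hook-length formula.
# SYT of shape (10, 4, 4, 2, 1, 1) = 896251356

Hook-length formula: f^λ = n! / Π hook(c), product over all cells c of the Young diagram. For λ = (10, 4, 4, 2, 1, 1), n = 22 boxes. Hook lengths by row (left-to-right, top-to-bottom): [15, 12, 10, 9, 6, 5, 4, 3, 2, 1]; [8, 5, 3, 2]; [7, 4, 2, 1]; [4, 1]; [2]; [1]. Product of hooks = 1254113280000. So f^λ = 22! / 1254113280000 = 1124000727777607680000 / 1254113280000 = 896251356.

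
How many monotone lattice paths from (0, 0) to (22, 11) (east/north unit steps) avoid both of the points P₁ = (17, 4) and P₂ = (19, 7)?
Number of paths = 167868350

Inclusion–exclusion. Total paths: C(33, 22) = 193536720. Through P₁: C(21, 17)·C(12, 5) = 4740120. Through P₂: C(26, 19)·C(7, 3) = 23023000. Since P₁ is strictly southwest of P₂, a monotone path through both must visit P₁ then P₂; paths through both = C(21, 17)·C(5, 2)·C(7, 3) = 2094750. Avoid both = 193536720 − 4740120 − 23023000 + 2094750 = 167868350.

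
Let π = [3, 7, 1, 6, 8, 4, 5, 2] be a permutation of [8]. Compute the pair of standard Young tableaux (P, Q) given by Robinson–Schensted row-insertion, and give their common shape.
P = [1, 2, 5] / [3, 4, 8] / [6] / [7];  Q = [1, 2, 5] / [3, 4, 7] / [6] / [8];  common shape = (3, 3, 1, 1)

Row-insert the values π_1, π_2, … into P one at a time, bumping the leftmost entry strictly greater than the inserted value down to the next row. The recording tableau Q records, in position (i, j), the step at which that cell was added to P.
  Insert 3 (step 1): P = [3];  Q = [1]
  Insert 7 (step 2): P = [3, 7];  Q = [1, 2]
  Insert 1 (step 3): P = [1, 7] / [3];  Q = [1, 2] / [3]
  Insert 6 (step 4): P = [1, 6] / [3, 7];  Q = [1, 2] / [3, 4]
  Insert 8 (step 5): P = [1, 6, 8] / [3, 7];  Q = [1, 2, 5] / [3, 4]
  Insert 4 (step 6): P = [1, 4, 8] / [3, 6] / [7];  Q = [1, 2, 5] / [3, 4] / [6]
  Insert 5 (step 7): P = [1, 4, 5] / [3, 6, 8] / [7];  Q = [1, 2, 5] / [3, 4, 7] / [6]
  Insert 2 (step 8): P = [1, 2, 5] / [3, 4, 8] / [6] / [7];  Q = [1, 2, 5] / [3, 4, 7] / [6] / [8]
Final shape: (3, 3, 1, 1).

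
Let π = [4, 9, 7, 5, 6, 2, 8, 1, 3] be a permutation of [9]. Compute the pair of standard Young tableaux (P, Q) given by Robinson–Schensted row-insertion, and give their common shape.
P = [1, 3, 6, 8] / [2, 5] / [4] / [7] / [9];  Q = [1, 2, 5, 7] / [3, 9] / [4] / [6] / [8];  common shape = (4, 2, 1, 1, 1)

Row-insert the values π_1, π_2, … into P one at a time, bumping the leftmost entry strictly greater than the inserted value down to the next row. The recording tableau Q records, in position (i, j), the step at which that cell was added to P.
  Insert 4 (step 1): P = [4];  Q = [1]
  Insert 9 (step 2): P = [4, 9];  Q = [1, 2]
  Insert 7 (step 3): P = [4, 7] / [9];  Q = [1, 2] / [3]
  Insert 5 (step 4): P = [4, 5] / [7] / [9];  Q = [1, 2] / [3] / [4]
  Insert 6 (step 5): P = [4, 5, 6] / [7] / [9];  Q = [1, 2, 5] / [3] / [4]
  Insert 2 (step 6): P = [2, 5, 6] / [4] / [7] / [9];  Q = [1, 2, 5] / [3] / [4] / [6]
  Insert 8 (step 7): P = [2, 5, 6, 8] / [4] / [7] / [9];  Q = [1, 2, 5, 7] / [3] / [4] / [6]
  Insert 1 (step 8): P = [1, 5, 6, 8] / [2] / [4] / [7] / [9];  Q = [1, 2, 5, 7] / [3] / [4] / [6] / [8]
  Insert 3 (step 9): P = [1, 3, 6, 8] / [2, 5] / [4] / [7] / [9];  Q = [1, 2, 5, 7] / [3, 9] / [4] / [6] / [8]
Final shape: (4, 2, 1, 1, 1).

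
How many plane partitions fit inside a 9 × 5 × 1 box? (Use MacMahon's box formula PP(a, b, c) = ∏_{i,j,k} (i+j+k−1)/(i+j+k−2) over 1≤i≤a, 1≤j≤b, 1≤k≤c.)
PP(9, 5, 1) = 2002

Evaluate the triple product over i = 1..9, j = 1..5, k = 1..1. The factors are (2/1) · (3/2) · (4/3) · (5/4) · (6/5) · (3/2) · (4/3) · (5/4) · … (45 factors total). The numerators and denominators telescope so the product is an integer; carrying out the multiplication exactly gives PP(9, 5, 1) = 2002.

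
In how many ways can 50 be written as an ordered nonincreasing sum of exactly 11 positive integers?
p(50, 11 parts) = 17475

Partitions of n into exactly k parts are in bijection with partitions of n − k into at most k parts (subtract 1 from each part). So p(50, exactly 11) = p(39, parts ≤ 11). Computing via the recurrence p(m, j) = p(m, j−1) + p(m−j, j) gives 17475.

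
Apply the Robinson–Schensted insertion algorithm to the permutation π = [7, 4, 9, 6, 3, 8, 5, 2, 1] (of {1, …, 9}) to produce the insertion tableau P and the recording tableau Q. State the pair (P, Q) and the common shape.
P = [1, 5, 8] / [2, 6] / [3, 9] / [4] / [7];  Q = [1, 3, 6] / [2, 4] / [5, 7] / [8] / [9];  common shape = (3, 2, 2, 1, 1)

Row-insert the values π_1, π_2, … into P one at a time, bumping the leftmost entry strictly greater than the inserted value down to the next row. The recording tableau Q records, in position (i, j), the step at which that cell was added to P.
  Insert 7 (step 1): P = [7];  Q = [1]
  Insert 4 (step 2): P = [4] / [7];  Q = [1] / [2]
  Insert 9 (step 3): P = [4, 9] / [7];  Q = [1, 3] / [2]
  Insert 6 (step 4): P = [4, 6] / [7, 9];  Q = [1, 3] / [2, 4]
  Insert 3 (step 5): P = [3, 6] / [4, 9] / [7];  Q = [1, 3] / [2, 4] / [5]
  Insert 8 (step 6): P = [3, 6, 8] / [4, 9] / [7];  Q = [1, 3, 6] / [2, 4] / [5]
  Insert 5 (step 7): P = [3, 5, 8] / [4, 6] / [7, 9];  Q = [1, 3, 6] / [2, 4] / [5, 7]
  Insert 2 (step 8): P = [2, 5, 8] / [3, 6] / [4, 9] / [7];  Q = [1, 3, 6] / [2, 4] / [5, 7] / [8]
  Insert 1 (step 9): P = [1, 5, 8] / [2, 6] / [3, 9] / [4] / [7];  Q = [1, 3, 6] / [2, 4] / [5, 7] / [8] / [9]
Final shape: (3, 2, 2, 1, 1).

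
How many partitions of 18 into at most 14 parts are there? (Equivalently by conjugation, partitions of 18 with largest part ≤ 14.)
p(18, parts ≤ 14) = 378

Use the recurrence p(n, m) = p(n, m−1) + p(n−m, m): either the largest part is < m (count p(n, m−1)) or the largest part is exactly m (remove one copy of m, count p(n−m, m)). With p(0, ·) = 1 this gives p(18, parts ≤ 14) = 378. (By conjugating Young diagrams, this also counts partitions of 18 into at most 14 parts.)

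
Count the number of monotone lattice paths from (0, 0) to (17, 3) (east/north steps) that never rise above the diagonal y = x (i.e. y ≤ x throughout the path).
Number of paths = 950

By the reflection principle (André's argument), the number of monotone paths to (17, 3) with n ≤ m that never go above y = x is C(20, 17) − C(20, 18) = 1140 − 190 = 950.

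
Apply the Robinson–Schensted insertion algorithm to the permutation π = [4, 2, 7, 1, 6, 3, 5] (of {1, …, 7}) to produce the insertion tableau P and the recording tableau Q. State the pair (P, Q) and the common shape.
P = [1, 3, 5] / [2, 6] / [4, 7];  Q = [1, 3, 7] / [2, 5] / [4, 6];  common shape = (3, 2, 2)

Row-insert the values π_1, π_2, … into P one at a time, bumping the leftmost entry strictly greater than the inserted value down to the next row. The recording tableau Q records, in position (i, j), the step at which that cell was added to P.
  Insert 4 (step 1): P = [4];  Q = [1]
  Insert 2 (step 2): P = [2] / [4];  Q = [1] / [2]
  Insert 7 (step 3): P = [2, 7] / [4];  Q = [1, 3] / [2]
  Insert 1 (step 4): P = [1, 7] / [2] / [4];  Q = [1, 3] / [2] / [4]
  Insert 6 (step 5): P = [1, 6] / [2, 7] / [4];  Q = [1, 3] / [2, 5] / [4]
  Insert 3 (step 6): P = [1, 3] / [2, 6] / [4, 7];  Q = [1, 3] / [2, 5] / [4, 6]
  Insert 5 (step 7): P = [1, 3, 5] / [2, 6] / [4, 7];  Q = [1, 3, 7] / [2, 5] / [4, 6]
Final shape: (3, 2, 2).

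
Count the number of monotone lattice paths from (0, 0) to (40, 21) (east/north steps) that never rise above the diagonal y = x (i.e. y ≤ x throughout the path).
Number of paths = 5939663527389900

By the reflection principle (André's argument), the number of monotone paths to (40, 21) with n ≤ m that never go above y = x is C(61, 40) − C(61, 41) = 12176310231149295 − 6236646703759395 = 5939663527389900.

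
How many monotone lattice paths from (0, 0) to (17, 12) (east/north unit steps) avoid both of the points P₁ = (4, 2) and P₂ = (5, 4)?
Number of paths = 24531375

Inclusion–exclusion. Total paths: C(29, 17) = 51895935. Through P₁: C(6, 4)·C(23, 13) = 17160990. Through P₂: C(9, 5)·C(20, 12) = 15872220. Since P₁ is strictly southwest of P₂, a monotone path through both must visit P₁ then P₂; paths through both = C(6, 4)·C(3, 1)·C(20, 12) = 5668650. Avoid both = 51895935 − 17160990 − 15872220 + 5668650 = 24531375.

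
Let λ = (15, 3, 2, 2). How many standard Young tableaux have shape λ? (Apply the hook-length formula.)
# SYT of shape (15, 3, 2, 2) = 2282280

Hook-length formula: f^λ = n! / Π hook(c), product over all cells c of the Young diagram. For λ = (15, 3, 2, 2), n = 22 boxes. Hook lengths by row (left-to-right, top-to-bottom): [18, 17, 14, 12, 11, 10, 9, 8, 7, 6, 5, 4, 3, 2, 1]; [5, 4, 1]; [3, 2]; [2, 1]. Product of hooks = 492490285056000. So f^λ = 22! / 492490285056000 = 1124000727777607680000 / 492490285056000 = 2282280.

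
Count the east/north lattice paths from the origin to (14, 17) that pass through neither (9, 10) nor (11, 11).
Number of paths = 156042117

Inclusion–exclusion. Total paths: C(31, 14) = 265182525. Through P₁: C(19, 9)·C(12, 5) = 73163376. Through P₂: C(22, 11)·C(9, 3) = 59256288. Since P₁ is strictly southwest of P₂, a monotone path through both must visit P₁ then P₂; paths through both = C(19, 9)·C(3, 2)·C(9, 3) = 23279256. Avoid both = 265182525 − 73163376 − 59256288 + 23279256 = 156042117.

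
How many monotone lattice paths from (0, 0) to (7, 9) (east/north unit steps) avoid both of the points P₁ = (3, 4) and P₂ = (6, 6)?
Number of paths = 4734

Inclusion–exclusion. Total paths: C(16, 7) = 11440. Through P₁: C(7, 3)·C(9, 4) = 4410. Through P₂: C(12, 6)·C(4, 1) = 3696. Since P₁ is strictly southwest of P₂, a monotone path through both must visit P₁ then P₂; paths through both = C(7, 3)·C(5, 3)·C(4, 1) = 1400. Avoid both = 11440 − 4410 − 3696 + 1400 = 4734.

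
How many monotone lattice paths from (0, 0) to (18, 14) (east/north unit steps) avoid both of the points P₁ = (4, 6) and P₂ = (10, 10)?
Number of paths = 334659180

Inclusion–exclusion. Total paths: C(32, 18) = 471435600. Through P₁: C(10, 4)·C(22, 14) = 67151700. Through P₂: C(20, 10)·C(12, 8) = 91454220. Since P₁ is strictly southwest of P₂, a monotone path through both must visit P₁ then P₂; paths through both = C(10, 4)·C(10, 6)·C(12, 8) = 21829500. Avoid both = 471435600 − 67151700 − 91454220 + 21829500 = 334659180.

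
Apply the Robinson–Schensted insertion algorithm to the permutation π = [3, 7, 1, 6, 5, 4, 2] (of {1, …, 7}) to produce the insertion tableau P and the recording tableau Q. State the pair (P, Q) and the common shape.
P = [1, 2] / [3, 4] / [5] / [6] / [7];  Q = [1, 2] / [3, 4] / [5] / [6] / [7];  common shape = (2, 2, 1, 1, 1)

Row-insert the values π_1, π_2, … into P one at a time, bumping the leftmost entry strictly greater than the inserted value down to the next row. The recording tableau Q records, in position (i, j), the step at which that cell was added to P.
  Insert 3 (step 1): P = [3];  Q = [1]
  Insert 7 (step 2): P = [3, 7];  Q = [1, 2]
  Insert 1 (step 3): P = [1, 7] / [3];  Q = [1, 2] / [3]
  Insert 6 (step 4): P = [1, 6] / [3, 7];  Q = [1, 2] / [3, 4]
  Insert 5 (step 5): P = [1, 5] / [3, 6] / [7];  Q = [1, 2] / [3, 4] / [5]
  Insert 4 (step 6): P = [1, 4] / [3, 5] / [6] / [7];  Q = [1, 2] / [3, 4] / [5] / [6]
  Insert 2 (step 7): P = [1, 2] / [3, 4] / [5] / [6] / [7];  Q = [1, 2] / [3, 4] / [5] / [6] / [7]
Final shape: (2, 2, 1, 1, 1).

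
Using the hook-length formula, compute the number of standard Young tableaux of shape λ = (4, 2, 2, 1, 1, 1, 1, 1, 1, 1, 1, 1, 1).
# SYT of shape (4, 2, 2, 1, 1, 1, 1, 1, 1, 1, 1, 1, 1) = 35343

Hook-length formula: f^λ = n! / Π hook(c), product over all cells c of the Young diagram. For λ = (4, 2, 2, 1, 1, 1, 1, 1, 1, 1, 1, 1, 1), n = 18 boxes. Hook lengths by row (left-to-right, top-to-bottom): [16, 5, 2, 1]; [13, 2]; [12, 1]; [10]; [9]; [8]; [7]; [6]; [5]; [4]; [3]; [2]; [1]. Product of hooks = 181149696000. So f^λ = 18! / 181149696000 = 6402373705728000 / 181149696000 = 35343.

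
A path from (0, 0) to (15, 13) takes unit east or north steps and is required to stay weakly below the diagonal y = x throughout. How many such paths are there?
Number of paths = 7020405

By the reflection principle (André's argument), the number of monotone paths to (15, 13) with n ≤ m that never go above y = x is C(28, 15) − C(28, 16) = 37442160 − 30421755 = 7020405.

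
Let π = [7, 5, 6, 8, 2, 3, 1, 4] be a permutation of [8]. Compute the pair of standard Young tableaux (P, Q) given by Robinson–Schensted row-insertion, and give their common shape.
P = [1, 3, 4] / [2, 6, 8] / [5] / [7];  Q = [1, 3, 4] / [2, 6, 8] / [5] / [7];  common shape = (3, 3, 1, 1)

Row-insert the values π_1, π_2, … into P one at a time, bumping the leftmost entry strictly greater than the inserted value down to the next row. The recording tableau Q records, in position (i, j), the step at which that cell was added to P.
  Insert 7 (step 1): P = [7];  Q = [1]
  Insert 5 (step 2): P = [5] / [7];  Q = [1] / [2]
  Insert 6 (step 3): P = [5, 6] / [7];  Q = [1, 3] / [2]
  Insert 8 (step 4): P = [5, 6, 8] / [7];  Q = [1, 3, 4] / [2]
  Insert 2 (step 5): P = [2, 6, 8] / [5] / [7];  Q = [1, 3, 4] / [2] / [5]
  Insert 3 (step 6): P = [2, 3, 8] / [5, 6] / [7];  Q = [1, 3, 4] / [2, 6] / [5]
  Insert 1 (step 7): P = [1, 3, 8] / [2, 6] / [5] / [7];  Q = [1, 3, 4] / [2, 6] / [5] / [7]
  Insert 4 (step 8): P = [1, 3, 4] / [2, 6, 8] / [5] / [7];  Q = [1, 3, 4] / [2, 6, 8] / [5] / [7]
Final shape: (3, 3, 1, 1).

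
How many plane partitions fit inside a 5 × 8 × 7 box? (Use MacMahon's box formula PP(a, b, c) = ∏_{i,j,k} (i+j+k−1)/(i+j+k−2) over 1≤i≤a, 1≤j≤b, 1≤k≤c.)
PP(5, 8, 7) = 201299981193168

Evaluate the triple product over i = 1..5, j = 1..8, k = 1..7. The factors are (2/1) · (3/2) · (4/3) · (5/4) · (6/5) · (7/6) · (8/7) · (3/2) · … (280 factors total). The numerators and denominators telescope so the product is an integer; carrying out the multiplication exactly gives PP(5, 8, 7) = 201299981193168.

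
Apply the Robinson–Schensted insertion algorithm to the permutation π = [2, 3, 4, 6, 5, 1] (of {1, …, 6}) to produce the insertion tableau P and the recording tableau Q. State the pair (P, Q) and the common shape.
P = [1, 3, 4, 5] / [2] / [6];  Q = [1, 2, 3, 4] / [5] / [6];  common shape = (4, 1, 1)

Row-insert the values π_1, π_2, … into P one at a time, bumping the leftmost entry strictly greater than the inserted value down to the next row. The recording tableau Q records, in position (i, j), the step at which that cell was added to P.
  Insert 2 (step 1): P = [2];  Q = [1]
  Insert 3 (step 2): P = [2, 3];  Q = [1, 2]
  Insert 4 (step 3): P = [2, 3, 4];  Q = [1, 2, 3]
  Insert 6 (step 4): P = [2, 3, 4, 6];  Q = [1, 2, 3, 4]
  Insert 5 (step 5): P = [2, 3, 4, 5] / [6];  Q = [1, 2, 3, 4] / [5]
  Insert 1 (step 6): P = [1, 3, 4, 5] / [2] / [6];  Q = [1, 2, 3, 4] / [5] / [6]
Final shape: (4, 1, 1).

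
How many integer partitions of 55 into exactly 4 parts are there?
p(55, 4 parts) = 1215

Partitions of n into exactly k parts are in bijection with partitions of n − k into at most k parts (subtract 1 from each part). So p(55, exactly 4) = p(51, parts ≤ 4). Computing via the recurrence p(m, j) = p(m, j−1) + p(m−j, j) gives 1215.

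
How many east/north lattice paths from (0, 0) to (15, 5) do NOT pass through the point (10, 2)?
Number of paths = 11808

Total paths from (0, 0) to (15, 5): C(20, 15) = 15504. Paths through (10, 2): (paths (0, 0) → (10, 2)) × (paths (10, 2) → (15, 5)) = C(12, 10) · C(8, 5) = 66 · 56 = 3696. Avoidance count = 15504 − 3696 = 11808.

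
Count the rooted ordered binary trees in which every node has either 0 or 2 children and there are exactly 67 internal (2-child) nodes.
C_67 = 22033725021956517463358552614056949950

These full binary trees are counted by the Catalan number C_n = (1/(n + 1)) · C(2n, n). For n = 67: C_67 = (1/68) · C(134, 67) = 1498293301493043187508381577755872596600/68 = 22033725021956517463358552614056949950.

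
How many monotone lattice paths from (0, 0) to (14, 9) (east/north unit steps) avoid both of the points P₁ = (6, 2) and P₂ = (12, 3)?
Number of paths = 629758

Inclusion–exclusion. Total paths: C(23, 14) = 817190. Through P₁: C(8, 6)·C(15, 8) = 180180. Through P₂: C(15, 12)·C(8, 2) = 12740. Since P₁ is strictly southwest of P₂, a monotone path through both must visit P₁ then P₂; paths through both = C(8, 6)·C(7, 6)·C(8, 2) = 5488. Avoid both = 817190 − 180180 − 12740 + 5488 = 629758.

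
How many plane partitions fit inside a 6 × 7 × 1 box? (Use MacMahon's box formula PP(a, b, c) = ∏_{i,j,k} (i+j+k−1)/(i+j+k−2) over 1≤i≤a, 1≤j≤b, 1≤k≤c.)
PP(6, 7, 1) = 1716

Evaluate the triple product over i = 1..6, j = 1..7, k = 1..1. The factors are (2/1) · (3/2) · (4/3) · (5/4) · (6/5) · (7/6) · (8/7) · (3/2) · … (42 factors total). The numerators and denominators telescope so the product is an integer; carrying out the multiplication exactly gives PP(6, 7, 1) = 1716.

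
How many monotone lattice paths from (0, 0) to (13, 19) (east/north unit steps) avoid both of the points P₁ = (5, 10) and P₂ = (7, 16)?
Number of paths = 260840538

Inclusion–exclusion. Total paths: C(32, 13) = 347373600. Through P₁: C(15, 5)·C(17, 8) = 73002930. Through P₂: C(23, 7)·C(9, 6) = 20593188. Since P₁ is strictly southwest of P₂, a monotone path through both must visit P₁ then P₂; paths through both = C(15, 5)·C(8, 2)·C(9, 6) = 7063056. Avoid both = 347373600 − 73002930 − 20593188 + 7063056 = 260840538.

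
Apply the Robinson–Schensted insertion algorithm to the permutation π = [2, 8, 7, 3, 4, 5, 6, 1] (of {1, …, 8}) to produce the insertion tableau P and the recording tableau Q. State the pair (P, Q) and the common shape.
P = [1, 3, 4, 5, 6] / [2] / [7] / [8];  Q = [1, 2, 5, 6, 7] / [3] / [4] / [8];  common shape = (5, 1, 1, 1)

Row-insert the values π_1, π_2, … into P one at a time, bumping the leftmost entry strictly greater than the inserted value down to the next row. The recording tableau Q records, in position (i, j), the step at which that cell was added to P.
  Insert 2 (step 1): P = [2];  Q = [1]
  Insert 8 (step 2): P = [2, 8];  Q = [1, 2]
  Insert 7 (step 3): P = [2, 7] / [8];  Q = [1, 2] / [3]
  Insert 3 (step 4): P = [2, 3] / [7] / [8];  Q = [1, 2] / [3] / [4]
  Insert 4 (step 5): P = [2, 3, 4] / [7] / [8];  Q = [1, 2, 5] / [3] / [4]
  Insert 5 (step 6): P = [2, 3, 4, 5] / [7] / [8];  Q = [1, 2, 5, 6] / [3] / [4]
  Insert 6 (step 7): P = [2, 3, 4, 5, 6] / [7] / [8];  Q = [1, 2, 5, 6, 7] / [3] / [4]
  Insert 1 (step 8): P = [1, 3, 4, 5, 6] / [2] / [7] / [8];  Q = [1, 2, 5, 6, 7] / [3] / [4] / [8]
Final shape: (5, 1, 1, 1).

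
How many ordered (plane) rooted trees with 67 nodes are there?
C_66 = 5632681584560312734993915705849145100

These ordered rooted trees are counted by the Catalan number C_n = (1/(n + 1)) · C(2n, n). For n = 66: C_66 = (1/67) · C(132, 66) = 377389666165540953244592352291892721700/67 = 5632681584560312734993915705849145100.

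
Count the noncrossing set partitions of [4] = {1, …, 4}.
C_4 = 14

These noncrossing partitions are counted by the Catalan number C_n = (1/(n + 1)) · C(2n, n). For n = 4: C_4 = (1/5) · C(8, 4) = 70/5 = 14.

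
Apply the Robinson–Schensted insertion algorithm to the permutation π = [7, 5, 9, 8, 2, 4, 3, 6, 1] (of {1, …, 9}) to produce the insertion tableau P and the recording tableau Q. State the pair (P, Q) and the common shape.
P = [1, 3, 6] / [2, 8] / [4, 9] / [5] / [7];  Q = [1, 3, 8] / [2, 4] / [5, 6] / [7] / [9];  common shape = (3, 2, 2, 1, 1)

Row-insert the values π_1, π_2, … into P one at a time, bumping the leftmost entry strictly greater than the inserted value down to the next row. The recording tableau Q records, in position (i, j), the step at which that cell was added to P.
  Insert 7 (step 1): P = [7];  Q = [1]
  Insert 5 (step 2): P = [5] / [7];  Q = [1] / [2]
  Insert 9 (step 3): P = [5, 9] / [7];  Q = [1, 3] / [2]
  Insert 8 (step 4): P = [5, 8] / [7, 9];  Q = [1, 3] / [2, 4]
  Insert 2 (step 5): P = [2, 8] / [5, 9] / [7];  Q = [1, 3] / [2, 4] / [5]
  Insert 4 (step 6): P = [2, 4] / [5, 8] / [7, 9];  Q = [1, 3] / [2, 4] / [5, 6]
  Insert 3 (step 7): P = [2, 3] / [4, 8] / [5, 9] / [7];  Q = [1, 3] / [2, 4] / [5, 6] / [7]
  Insert 6 (step 8): P = [2, 3, 6] / [4, 8] / [5, 9] / [7];  Q = [1, 3, 8] / [2, 4] / [5, 6] / [7]
  Insert 1 (step 9): P = [1, 3, 6] / [2, 8] / [4, 9] / [5] / [7];  Q = [1, 3, 8] / [2, 4] / [5, 6] / [7] / [9]
Final shape: (3, 2, 2, 1, 1).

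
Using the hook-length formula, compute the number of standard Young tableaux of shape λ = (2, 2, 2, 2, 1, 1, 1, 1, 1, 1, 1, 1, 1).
# SYT of shape (2, 2, 2, 2, 1, 1, 1, 1, 1, 1, 1, 1, 1) = 1700

Hook-length formula: f^λ = n! / Π hook(c), product over all cells c of the Young diagram. For λ = (2, 2, 2, 2, 1, 1, 1, 1, 1, 1, 1, 1, 1), n = 17 boxes. Hook lengths by row (left-to-right, top-to-bottom): [14, 4]; [13, 3]; [12, 2]; [11, 1]; [9]; [8]; [7]; [6]; [5]; [4]; [3]; [2]; [1]. Product of hooks = 209227898880. So f^λ = 17! / 209227898880 = 355687428096000 / 209227898880 = 1700.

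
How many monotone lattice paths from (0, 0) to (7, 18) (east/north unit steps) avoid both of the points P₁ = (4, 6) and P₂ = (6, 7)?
Number of paths = 372118

Inclusion–exclusion. Total paths: C(25, 7) = 480700. Through P₁: C(10, 4)·C(15, 3) = 95550. Through P₂: C(13, 6)·C(12, 1) = 20592. Since P₁ is strictly southwest of P₂, a monotone path through both must visit P₁ then P₂; paths through both = C(10, 4)·C(3, 2)·C(12, 1) = 7560. Avoid both = 480700 − 95550 − 20592 + 7560 = 372118.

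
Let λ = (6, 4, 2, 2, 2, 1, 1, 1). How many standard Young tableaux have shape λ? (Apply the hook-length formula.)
# SYT of shape (6, 4, 2, 2, 2, 1, 1, 1) = 28651392

Hook-length formula: f^λ = n! / Π hook(c), product over all cells c of the Young diagram. For λ = (6, 4, 2, 2, 2, 1, 1, 1), n = 19 boxes. Hook lengths by row (left-to-right, top-to-bottom): [13, 9, 5, 4, 2, 1]; [10, 6, 2, 1]; [7, 3]; [6, 2]; [5, 1]; [3]; [2]; [1]. Product of hooks = 4245696000. So f^λ = 19! / 4245696000 = 121645100408832000 / 4245696000 = 28651392.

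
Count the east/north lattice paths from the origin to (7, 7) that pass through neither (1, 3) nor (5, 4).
Number of paths = 1532

Inclusion–exclusion. Total paths: C(14, 7) = 3432. Through P₁: C(4, 1)·C(10, 6) = 840. Through P₂: C(9, 5)·C(5, 2) = 1260. Since P₁ is strictly southwest of P₂, a monotone path through both must visit P₁ then P₂; paths through both = C(4, 1)·C(5, 4)·C(5, 2) = 200. Avoid both = 3432 − 840 − 1260 + 200 = 1532.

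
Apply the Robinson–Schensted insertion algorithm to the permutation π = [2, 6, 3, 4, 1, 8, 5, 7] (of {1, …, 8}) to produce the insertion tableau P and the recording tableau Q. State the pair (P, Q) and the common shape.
P = [1, 3, 4, 5, 7] / [2, 8] / [6];  Q = [1, 2, 4, 6, 8] / [3, 7] / [5];  common shape = (5, 2, 1)

Row-insert the values π_1, π_2, … into P one at a time, bumping the leftmost entry strictly greater than the inserted value down to the next row. The recording tableau Q records, in position (i, j), the step at which that cell was added to P.
  Insert 2 (step 1): P = [2];  Q = [1]
  Insert 6 (step 2): P = [2, 6];  Q = [1, 2]
  Insert 3 (step 3): P = [2, 3] / [6];  Q = [1, 2] / [3]
  Insert 4 (step 4): P = [2, 3, 4] / [6];  Q = [1, 2, 4] / [3]
  Insert 1 (step 5): P = [1, 3, 4] / [2] / [6];  Q = [1, 2, 4] / [3] / [5]
  Insert 8 (step 6): P = [1, 3, 4, 8] / [2] / [6];  Q = [1, 2, 4, 6] / [3] / [5]
  Insert 5 (step 7): P = [1, 3, 4, 5] / [2, 8] / [6];  Q = [1, 2, 4, 6] / [3, 7] / [5]
  Insert 7 (step 8): P = [1, 3, 4, 5, 7] / [2, 8] / [6];  Q = [1, 2, 4, 6, 8] / [3, 7] / [5]
Final shape: (5, 2, 1).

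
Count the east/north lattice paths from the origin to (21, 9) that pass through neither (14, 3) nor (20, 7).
Number of paths = 10904580

Inclusion–exclusion. Total paths: C(30, 21) = 14307150. Through P₁: C(17, 14)·C(13, 7) = 1166880. Through P₂: C(27, 20)·C(3, 1) = 2664090. Since P₁ is strictly southwest of P₂, a monotone path through both must visit P₁ then P₂; paths through both = C(17, 14)·C(10, 6)·C(3, 1) = 428400. Avoid both = 14307150 − 1166880 − 2664090 + 428400 = 10904580.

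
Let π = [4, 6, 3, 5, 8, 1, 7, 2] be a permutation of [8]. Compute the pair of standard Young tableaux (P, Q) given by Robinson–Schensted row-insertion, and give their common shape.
P = [1, 2, 7] / [3, 5, 8] / [4, 6];  Q = [1, 2, 5] / [3, 4, 7] / [6, 8];  common shape = (3, 3, 2)

Row-insert the values π_1, π_2, … into P one at a time, bumping the leftmost entry strictly greater than the inserted value down to the next row. The recording tableau Q records, in position (i, j), the step at which that cell was added to P.
  Insert 4 (step 1): P = [4];  Q = [1]
  Insert 6 (step 2): P = [4, 6];  Q = [1, 2]
  Insert 3 (step 3): P = [3, 6] / [4];  Q = [1, 2] / [3]
  Insert 5 (step 4): P = [3, 5] / [4, 6];  Q = [1, 2] / [3, 4]
  Insert 8 (step 5): P = [3, 5, 8] / [4, 6];  Q = [1, 2, 5] / [3, 4]
  Insert 1 (step 6): P = [1, 5, 8] / [3, 6] / [4];  Q = [1, 2, 5] / [3, 4] / [6]
  Insert 7 (step 7): P = [1, 5, 7] / [3, 6, 8] / [4];  Q = [1, 2, 5] / [3, 4, 7] / [6]
  Insert 2 (step 8): P = [1, 2, 7] / [3, 5, 8] / [4, 6];  Q = [1, 2, 5] / [3, 4, 7] / [6, 8]
Final shape: (3, 3, 2).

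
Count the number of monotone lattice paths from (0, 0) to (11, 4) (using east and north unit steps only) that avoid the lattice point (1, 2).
Number of paths = 1167

Total paths from (0, 0) to (11, 4): C(15, 11) = 1365. Paths through (1, 2): (paths (0, 0) → (1, 2)) × (paths (1, 2) → (11, 4)) = C(3, 1) · C(12, 10) = 3 · 66 = 198. Avoidance count = 1365 − 198 = 1167.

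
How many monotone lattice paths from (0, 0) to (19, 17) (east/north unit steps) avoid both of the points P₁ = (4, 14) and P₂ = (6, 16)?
Number of paths = 8594212098

Inclusion–exclusion. Total paths: C(36, 19) = 8597496600. Through P₁: C(18, 4)·C(18, 15) = 2496960. Through P₂: C(22, 6)·C(14, 13) = 1044582. Since P₁ is strictly southwest of P₂, a monotone path through both must visit P₁ then P₂; paths through both = C(18, 4)·C(4, 2)·C(14, 13) = 257040. Avoid both = 8597496600 − 2496960 − 1044582 + 257040 = 8594212098.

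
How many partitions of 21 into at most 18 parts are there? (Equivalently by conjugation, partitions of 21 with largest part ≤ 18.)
p(21, parts ≤ 18) = 788

Use the recurrence p(n, m) = p(n, m−1) + p(n−m, m): either the largest part is < m (count p(n, m−1)) or the largest part is exactly m (remove one copy of m, count p(n−m, m)). With p(0, ·) = 1 this gives p(21, parts ≤ 18) = 788. (By conjugating Young diagrams, this also counts partitions of 21 into at most 18 parts.)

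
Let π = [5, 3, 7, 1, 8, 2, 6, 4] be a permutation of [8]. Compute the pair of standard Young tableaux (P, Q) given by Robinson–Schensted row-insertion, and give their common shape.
P = [1, 2, 4] / [3, 6, 8] / [5, 7];  Q = [1, 3, 5] / [2, 6, 7] / [4, 8];  common shape = (3, 3, 2)

Row-insert the values π_1, π_2, … into P one at a time, bumping the leftmost entry strictly greater than the inserted value down to the next row. The recording tableau Q records, in position (i, j), the step at which that cell was added to P.
  Insert 5 (step 1): P = [5];  Q = [1]
  Insert 3 (step 2): P = [3] / [5];  Q = [1] / [2]
  Insert 7 (step 3): P = [3, 7] / [5];  Q = [1, 3] / [2]
  Insert 1 (step 4): P = [1, 7] / [3] / [5];  Q = [1, 3] / [2] / [4]
  Insert 8 (step 5): P = [1, 7, 8] / [3] / [5];  Q = [1, 3, 5] / [2] / [4]
  Insert 2 (step 6): P = [1, 2, 8] / [3, 7] / [5];  Q = [1, 3, 5] / [2, 6] / [4]
  Insert 6 (step 7): P = [1, 2, 6] / [3, 7, 8] / [5];  Q = [1, 3, 5] / [2, 6, 7] / [4]
  Insert 4 (step 8): P = [1, 2, 4] / [3, 6, 8] / [5, 7];  Q = [1, 3, 5] / [2, 6, 7] / [4, 8]
Final shape: (3, 3, 2).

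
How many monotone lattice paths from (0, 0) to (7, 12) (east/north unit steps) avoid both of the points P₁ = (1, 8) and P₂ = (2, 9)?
Number of paths = 46426

Inclusion–exclusion. Total paths: C(19, 7) = 50388. Through P₁: C(9, 1)·C(10, 6) = 1890. Through P₂: C(11, 2)·C(8, 5) = 3080. Since P₁ is strictly southwest of P₂, a monotone path through both must visit P₁ then P₂; paths through both = C(9, 1)·C(2, 1)·C(8, 5) = 1008. Avoid both = 50388 − 1890 − 3080 + 1008 = 46426.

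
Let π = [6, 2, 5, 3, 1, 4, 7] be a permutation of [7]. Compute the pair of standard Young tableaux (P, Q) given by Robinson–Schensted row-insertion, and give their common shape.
P = [1, 3, 4, 7] / [2] / [5] / [6];  Q = [1, 3, 6, 7] / [2] / [4] / [5];  common shape = (4, 1, 1, 1)

Row-insert the values π_1, π_2, … into P one at a time, bumping the leftmost entry strictly greater than the inserted value down to the next row. The recording tableau Q records, in position (i, j), the step at which that cell was added to P.
  Insert 6 (step 1): P = [6];  Q = [1]
  Insert 2 (step 2): P = [2] / [6];  Q = [1] / [2]
  Insert 5 (step 3): P = [2, 5] / [6];  Q = [1, 3] / [2]
  Insert 3 (step 4): P = [2, 3] / [5] / [6];  Q = [1, 3] / [2] / [4]
  Insert 1 (step 5): P = [1, 3] / [2] / [5] / [6];  Q = [1, 3] / [2] / [4] / [5]
  Insert 4 (step 6): P = [1, 3, 4] / [2] / [5] / [6];  Q = [1, 3, 6] / [2] / [4] / [5]
  Insert 7 (step 7): P = [1, 3, 4, 7] / [2] / [5] / [6];  Q = [1, 3, 6, 7] / [2] / [4] / [5]
Final shape: (4, 1, 1, 1).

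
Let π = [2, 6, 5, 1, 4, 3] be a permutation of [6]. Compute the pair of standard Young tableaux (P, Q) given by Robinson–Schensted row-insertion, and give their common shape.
P = [1, 3] / [2, 4] / [5] / [6];  Q = [1, 2] / [3, 5] / [4] / [6];  common shape = (2, 2, 1, 1)

Row-insert the values π_1, π_2, … into P one at a time, bumping the leftmost entry strictly greater than the inserted value down to the next row. The recording tableau Q records, in position (i, j), the step at which that cell was added to P.
  Insert 2 (step 1): P = [2];  Q = [1]
  Insert 6 (step 2): P = [2, 6];  Q = [1, 2]
  Insert 5 (step 3): P = [2, 5] / [6];  Q = [1, 2] / [3]
  Insert 1 (step 4): P = [1, 5] / [2] / [6];  Q = [1, 2] / [3] / [4]
  Insert 4 (step 5): P = [1, 4] / [2, 5] / [6];  Q = [1, 2] / [3, 5] / [4]
  Insert 3 (step 6): P = [1, 3] / [2, 4] / [5] / [6];  Q = [1, 2] / [3, 5] / [4] / [6]
Final shape: (2, 2, 1, 1).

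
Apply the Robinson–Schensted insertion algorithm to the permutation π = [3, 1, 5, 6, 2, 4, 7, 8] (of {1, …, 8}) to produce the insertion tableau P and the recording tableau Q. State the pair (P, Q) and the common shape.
P = [1, 2, 4, 7, 8] / [3, 5, 6];  Q = [1, 3, 4, 7, 8] / [2, 5, 6];  common shape = (5, 3)

Row-insert the values π_1, π_2, … into P one at a time, bumping the leftmost entry strictly greater than the inserted value down to the next row. The recording tableau Q records, in position (i, j), the step at which that cell was added to P.
  Insert 3 (step 1): P = [3];  Q = [1]
  Insert 1 (step 2): P = [1] / [3];  Q = [1] / [2]
  Insert 5 (step 3): P = [1, 5] / [3];  Q = [1, 3] / [2]
  Insert 6 (step 4): P = [1, 5, 6] / [3];  Q = [1, 3, 4] / [2]
  Insert 2 (step 5): P = [1, 2, 6] / [3, 5];  Q = [1, 3, 4] / [2, 5]
  Insert 4 (step 6): P = [1, 2, 4] / [3, 5, 6];  Q = [1, 3, 4] / [2, 5, 6]
  Insert 7 (step 7): P = [1, 2, 4, 7] / [3, 5, 6];  Q = [1, 3, 4, 7] / [2, 5, 6]
  Insert 8 (step 8): P = [1, 2, 4, 7, 8] / [3, 5, 6];  Q = [1, 3, 4, 7, 8] / [2, 5, 6]
Final shape: (5, 3).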